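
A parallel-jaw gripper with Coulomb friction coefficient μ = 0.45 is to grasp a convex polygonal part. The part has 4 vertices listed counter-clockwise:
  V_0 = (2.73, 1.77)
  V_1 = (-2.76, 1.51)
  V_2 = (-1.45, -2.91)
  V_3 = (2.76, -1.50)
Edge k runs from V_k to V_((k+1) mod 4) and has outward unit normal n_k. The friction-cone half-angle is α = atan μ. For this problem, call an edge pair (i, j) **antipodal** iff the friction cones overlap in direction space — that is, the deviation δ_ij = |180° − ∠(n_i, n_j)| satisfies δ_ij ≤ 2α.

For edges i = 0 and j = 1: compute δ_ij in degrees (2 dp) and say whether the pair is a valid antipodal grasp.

α = atan 0.45 = 24.23°;  2α = 48.46°
edge 0: e_0 = (-5.49, -0.26);  n_0 = (-0.0473, +0.9989)
edge 1: e_1 = (+1.31, -4.42);  n_1 = (-0.9588, -0.2842)
∠(n_0, n_1) = 103.80°
δ = |180° − 103.80°| = 76.20°
76.20° > 2α = 48.46°  →  invalid

δ = 76.20°, invalid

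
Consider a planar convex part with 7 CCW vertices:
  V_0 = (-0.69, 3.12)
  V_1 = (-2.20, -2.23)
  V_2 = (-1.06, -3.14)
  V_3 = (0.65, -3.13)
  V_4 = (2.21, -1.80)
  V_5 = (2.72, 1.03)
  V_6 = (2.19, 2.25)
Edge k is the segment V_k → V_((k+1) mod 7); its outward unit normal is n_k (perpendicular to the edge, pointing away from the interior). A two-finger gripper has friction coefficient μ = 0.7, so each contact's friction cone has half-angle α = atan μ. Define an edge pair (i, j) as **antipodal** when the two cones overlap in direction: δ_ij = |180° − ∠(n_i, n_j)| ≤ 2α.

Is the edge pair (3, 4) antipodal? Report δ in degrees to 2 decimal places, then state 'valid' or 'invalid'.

δ = 140.67°, invalid

α = atan 0.7 = 34.99°;  2α = 69.98°
edge 3: e_3 = (+1.56, +1.33);  n_3 = (+0.6488, -0.7610)
edge 4: e_4 = (+0.51, +2.83);  n_4 = (+0.9841, -0.1774)
∠(n_3, n_4) = 39.33°
δ = |180° − 39.33°| = 140.67°
140.67° > 2α = 69.98°  →  invalid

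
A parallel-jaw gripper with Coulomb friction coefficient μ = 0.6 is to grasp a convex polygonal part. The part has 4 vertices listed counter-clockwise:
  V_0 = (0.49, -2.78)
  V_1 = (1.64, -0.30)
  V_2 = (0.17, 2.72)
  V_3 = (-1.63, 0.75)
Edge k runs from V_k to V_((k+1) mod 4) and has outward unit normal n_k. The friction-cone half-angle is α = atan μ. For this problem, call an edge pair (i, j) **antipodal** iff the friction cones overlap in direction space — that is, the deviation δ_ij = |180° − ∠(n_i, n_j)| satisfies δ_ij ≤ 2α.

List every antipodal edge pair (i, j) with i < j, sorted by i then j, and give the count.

count = 3; pairs: (0,2), (0,3), (1,3)

α = atan 0.6 = 30.96°;  2α = 61.93°
n_0 = (+0.9072, -0.4207)
n_1 = (+0.8991, +0.4377)
n_2 = (-0.7382, +0.6745)
n_3 = (-0.8573, -0.5149)
  (0,1): δ = 129.17°  ·
  (0,2): δ = 17.54°  ✓
  (0,3): δ = 55.87°  ✓
  (1,2): δ = 68.37°  ·
  (1,3): δ = 5.03°  ✓
  (2,3): δ = 106.59°  ·
antipodal pairs: 3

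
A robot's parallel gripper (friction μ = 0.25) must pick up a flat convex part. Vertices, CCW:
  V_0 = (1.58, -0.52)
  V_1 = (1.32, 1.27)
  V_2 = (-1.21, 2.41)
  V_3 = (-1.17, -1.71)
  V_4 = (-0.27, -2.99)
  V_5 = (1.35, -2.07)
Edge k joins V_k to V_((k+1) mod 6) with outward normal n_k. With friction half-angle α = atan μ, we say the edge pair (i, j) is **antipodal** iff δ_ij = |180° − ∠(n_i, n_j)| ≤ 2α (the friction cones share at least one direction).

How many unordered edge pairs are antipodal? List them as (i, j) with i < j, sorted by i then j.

α = atan 0.25 = 14.04°;  2α = 28.07°
n_0 = (+0.9896, +0.1437)
n_1 = (+0.4108, +0.9117)
n_2 = (-1.0000, -0.0097)
n_3 = (-0.8180, -0.5752)
n_4 = (+0.4938, -0.8696)
n_5 = (+0.9892, -0.1468)
  (0,1): δ = 122.52°  ·
  (0,2): δ = 7.71°  ✓
  (0,3): δ = 26.85°  ✓
  (0,4): δ = 111.33°  ·
  (0,5): δ = 163.30°  ·
  (1,2): δ = 65.19°  ·
  (1,3): δ = 30.63°  ·
  (1,4): δ = 53.85°  ·
  (1,5): δ = 105.82°  ·
  (2,3): δ = 145.44°  ·
  (2,4): δ = 60.96°  ·
  (2,5): δ = 9.00°  ✓
  (3,4): δ = 95.52°  ·
  (3,5): δ = 43.55°  ·
  (4,5): δ = 128.03°  ·
antipodal pairs: 3

count = 3; pairs: (0,2), (0,3), (2,5)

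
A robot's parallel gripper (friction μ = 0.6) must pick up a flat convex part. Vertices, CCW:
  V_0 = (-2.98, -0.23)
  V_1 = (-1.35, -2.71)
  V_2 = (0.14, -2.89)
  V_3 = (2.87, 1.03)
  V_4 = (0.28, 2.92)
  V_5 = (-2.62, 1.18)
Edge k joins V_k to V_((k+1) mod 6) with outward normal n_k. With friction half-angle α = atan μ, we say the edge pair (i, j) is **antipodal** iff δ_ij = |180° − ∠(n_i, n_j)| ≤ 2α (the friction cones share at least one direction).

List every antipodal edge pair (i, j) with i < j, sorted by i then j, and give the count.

count = 5; pairs: (0,3), (1,3), (1,4), (2,4), (2,5)

α = atan 0.6 = 30.96°;  2α = 61.93°
n_0 = (-0.8357, -0.5492)
n_1 = (-0.1199, -0.9928)
n_2 = (+0.8206, -0.5715)
n_3 = (+0.5895, +0.8078)
n_4 = (-0.5145, +0.8575)
n_5 = (-0.9689, +0.2474)
  (0,1): δ = 130.20°  ·
  (0,2): δ = 68.17°  ·
  (0,3): δ = 20.57°  ✓
  (0,4): δ = 87.65°  ·
  (0,5): δ = 132.36°  ·
  (1,2): δ = 117.97°  ·
  (1,3): δ = 29.23°  ✓
  (1,4): δ = 37.85°  ✓
  (1,5): δ = 82.57°  ·
  (2,3): δ = 91.26°  ·
  (2,4): δ = 24.18°  ✓
  (2,5): δ = 20.53°  ✓
  (3,4): δ = 112.92°  ·
  (3,5): δ = 68.20°  ·
  (4,5): δ = 135.29°  ·
antipodal pairs: 5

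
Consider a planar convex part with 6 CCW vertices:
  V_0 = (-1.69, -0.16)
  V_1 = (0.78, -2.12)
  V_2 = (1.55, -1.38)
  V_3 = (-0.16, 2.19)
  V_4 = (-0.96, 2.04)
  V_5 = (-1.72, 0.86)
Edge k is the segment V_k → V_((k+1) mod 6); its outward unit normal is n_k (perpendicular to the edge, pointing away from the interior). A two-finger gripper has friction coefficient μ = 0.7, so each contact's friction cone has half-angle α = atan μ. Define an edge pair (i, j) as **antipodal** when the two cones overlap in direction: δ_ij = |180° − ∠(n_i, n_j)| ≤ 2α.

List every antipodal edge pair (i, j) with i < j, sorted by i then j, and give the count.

count = 7; pairs: (0,2), (0,3), (1,3), (1,4), (1,5), (2,4), (2,5)

α = atan 0.7 = 34.99°;  2α = 69.98°
n_0 = (-0.6216, -0.7833)
n_1 = (+0.6929, -0.7210)
n_2 = (+0.9019, +0.4320)
n_3 = (-0.1843, +0.9829)
n_4 = (-0.8407, +0.5415)
n_5 = (-0.9996, -0.0294)
  (0,1): δ = 97.71°  ·
  (0,2): δ = 25.97°  ✓
  (0,3): δ = 49.05°  ✓
  (0,4): δ = 95.65°  ·
  (0,5): δ = 130.12°  ·
  (1,2): δ = 108.27°  ·
  (1,3): δ = 33.24°  ✓
  (1,4): δ = 13.35°  ✓
  (1,5): δ = 47.82°  ✓
  (2,3): δ = 104.97°  ·
  (2,4): δ = 58.38°  ✓
  (2,5): δ = 23.91°  ✓
  (3,4): δ = 133.40°  ·
  (3,5): δ = 98.93°  ·
  (4,5): δ = 145.53°  ·
antipodal pairs: 7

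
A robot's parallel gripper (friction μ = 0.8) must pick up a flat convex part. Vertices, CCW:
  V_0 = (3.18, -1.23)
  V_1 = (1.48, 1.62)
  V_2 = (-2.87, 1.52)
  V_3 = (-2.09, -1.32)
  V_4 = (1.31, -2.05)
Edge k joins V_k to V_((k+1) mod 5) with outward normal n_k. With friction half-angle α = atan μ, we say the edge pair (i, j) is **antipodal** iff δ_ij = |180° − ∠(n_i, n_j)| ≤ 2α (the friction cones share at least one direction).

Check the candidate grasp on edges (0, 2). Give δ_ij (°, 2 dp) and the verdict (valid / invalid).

α = atan 0.8 = 38.66°;  2α = 77.32°
edge 0: e_0 = (-1.70, +2.85);  n_0 = (+0.8588, +0.5123)
edge 2: e_2 = (+0.78, -2.84);  n_2 = (-0.9643, -0.2648)
∠(n_0, n_2) = 164.54°
δ = |180° − 164.54°| = 15.46°
15.46° ≤ 2α = 77.32°  →  valid

δ = 15.46°, valid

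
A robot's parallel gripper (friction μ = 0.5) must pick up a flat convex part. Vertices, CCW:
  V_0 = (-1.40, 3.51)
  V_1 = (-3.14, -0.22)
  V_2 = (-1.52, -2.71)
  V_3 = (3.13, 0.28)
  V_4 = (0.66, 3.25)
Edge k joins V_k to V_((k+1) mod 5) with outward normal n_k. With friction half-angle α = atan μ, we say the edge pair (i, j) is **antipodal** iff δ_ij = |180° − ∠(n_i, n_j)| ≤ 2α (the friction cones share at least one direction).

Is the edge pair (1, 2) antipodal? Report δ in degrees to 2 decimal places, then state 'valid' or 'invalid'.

δ = 90.31°, invalid

α = atan 0.5 = 26.57°;  2α = 53.13°
edge 1: e_1 = (+1.62, -2.49);  n_1 = (-0.8382, -0.5453)
edge 2: e_2 = (+4.65, +2.99);  n_2 = (+0.5408, -0.8411)
∠(n_1, n_2) = 89.69°
δ = |180° − 89.69°| = 90.31°
90.31° > 2α = 53.13°  →  invalid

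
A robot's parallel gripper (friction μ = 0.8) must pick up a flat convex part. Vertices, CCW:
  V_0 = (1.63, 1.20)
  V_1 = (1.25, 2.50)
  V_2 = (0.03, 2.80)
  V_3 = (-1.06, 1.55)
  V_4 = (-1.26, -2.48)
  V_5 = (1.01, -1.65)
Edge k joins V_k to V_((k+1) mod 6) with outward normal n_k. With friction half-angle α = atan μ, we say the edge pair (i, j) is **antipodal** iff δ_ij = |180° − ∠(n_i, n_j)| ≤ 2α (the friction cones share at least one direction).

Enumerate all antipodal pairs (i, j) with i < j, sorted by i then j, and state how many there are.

α = atan 0.8 = 38.66°;  2α = 77.32°
n_0 = (+0.9598, +0.2806)
n_1 = (+0.2388, +0.9711)
n_2 = (-0.7537, +0.6572)
n_3 = (-0.9988, +0.0496)
n_4 = (+0.3434, -0.9392)
n_5 = (+0.9771, -0.2126)
  (0,1): δ = 120.11°  ·
  (0,2): δ = 57.38°  ✓
  (0,3): δ = 19.14°  ✓
  (0,4): δ = 93.79°  ·
  (0,5): δ = 151.43°  ·
  (1,2): δ = 117.27°  ·
  (1,3): δ = 79.03°  ·
  (1,4): δ = 33.90°  ✓
  (1,5): δ = 91.54°  ·
  (2,3): δ = 141.75°  ·
  (2,4): δ = 28.83°  ✓
  (2,5): δ = 28.82°  ✓
  (3,4): δ = 67.07°  ✓
  (3,5): δ = 9.43°  ✓
  (4,5): δ = 122.36°  ·
antipodal pairs: 7

count = 7; pairs: (0,2), (0,3), (1,4), (2,4), (2,5), (3,4), (3,5)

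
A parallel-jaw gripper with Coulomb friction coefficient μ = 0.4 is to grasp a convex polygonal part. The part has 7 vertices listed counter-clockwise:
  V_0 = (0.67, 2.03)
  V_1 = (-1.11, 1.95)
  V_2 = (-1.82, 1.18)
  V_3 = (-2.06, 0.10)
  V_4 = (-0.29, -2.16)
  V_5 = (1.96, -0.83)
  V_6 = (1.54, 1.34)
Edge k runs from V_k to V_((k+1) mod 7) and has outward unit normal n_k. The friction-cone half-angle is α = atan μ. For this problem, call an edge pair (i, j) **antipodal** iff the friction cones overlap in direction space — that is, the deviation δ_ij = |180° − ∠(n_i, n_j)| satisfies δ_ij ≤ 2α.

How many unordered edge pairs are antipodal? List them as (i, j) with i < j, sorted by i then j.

count = 5; pairs: (0,4), (1,4), (2,5), (3,5), (3,6)

α = atan 0.4 = 21.80°;  2α = 43.60°
n_0 = (-0.0449, +0.9990)
n_1 = (-0.7352, +0.6779)
n_2 = (-0.9762, +0.2169)
n_3 = (-0.7873, -0.6166)
n_4 = (+0.5089, -0.8609)
n_5 = (+0.9818, +0.1900)
n_6 = (+0.6214, +0.7835)
  (0,1): δ = 135.25°  ·
  (0,2): δ = 105.10°  ·
  (0,3): δ = 54.51°  ·
  (0,4): δ = 28.01°  ✓
  (0,5): δ = 98.38°  ·
  (0,6): δ = 139.01°  ·
  (1,2): δ = 149.85°  ·
  (1,3): δ = 99.25°  ·
  (1,4): δ = 16.73°  ✓
  (1,5): δ = 53.63°  ·
  (1,6): δ = 94.26°  ·
  (2,3): δ = 129.40°  ·
  (2,4): δ = 46.88°  ·
  (2,5): δ = 23.48°  ✓
  (2,6): δ = 64.11°  ·
  (3,4): δ = 97.48°  ·
  (3,5): δ = 27.11°  ✓
  (3,6): δ = 13.51°  ✓
  (4,5): δ = 109.63°  ·
  (4,6): δ = 69.01°  ·
  (5,6): δ = 139.37°  ·
antipodal pairs: 5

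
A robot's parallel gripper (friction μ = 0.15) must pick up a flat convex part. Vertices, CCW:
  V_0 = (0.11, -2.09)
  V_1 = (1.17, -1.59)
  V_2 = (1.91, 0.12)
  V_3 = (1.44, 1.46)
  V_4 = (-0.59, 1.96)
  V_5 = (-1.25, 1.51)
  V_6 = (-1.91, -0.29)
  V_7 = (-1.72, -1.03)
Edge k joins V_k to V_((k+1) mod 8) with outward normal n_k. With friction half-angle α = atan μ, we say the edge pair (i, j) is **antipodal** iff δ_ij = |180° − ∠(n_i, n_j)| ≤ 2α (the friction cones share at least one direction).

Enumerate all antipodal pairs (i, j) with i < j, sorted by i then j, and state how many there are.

α = atan 0.15 = 8.53°;  2α = 17.06°
n_0 = (+0.4266, -0.9044)
n_1 = (+0.9178, -0.3972)
n_2 = (+0.9436, +0.3310)
n_3 = (+0.2392, +0.9710)
n_4 = (-0.5633, +0.8262)
n_5 = (-0.9389, +0.3443)
n_6 = (-0.9686, -0.2487)
n_7 = (-0.5012, -0.8653)
  (0,1): δ = 138.65°  ·
  (0,2): δ = 95.93°  ·
  (0,3): δ = 39.09°  ·
  (0,4): δ = 9.03°  ✓
  (0,5): δ = 44.61°  ·
  (0,6): δ = 79.15°  ·
  (0,7): δ = 124.67°  ·
  (1,2): δ = 137.27°  ·
  (1,3): δ = 80.44°  ·
  (1,4): δ = 32.31°  ·
  (1,5): δ = 3.26°  ✓
  (1,6): δ = 37.80°  ·
  (1,7): δ = 83.32°  ·
  (2,3): δ = 123.16°  ·
  (2,4): δ = 75.04°  ·
  (2,5): δ = 39.46°  ·
  (2,6): δ = 4.93°  ✓
  (2,7): δ = 40.59°  ·
  (3,4): δ = 131.88°  ·
  (3,5): δ = 96.30°  ·
  (3,6): δ = 61.76°  ·
  (3,7): δ = 16.24°  ✓
  (4,5): δ = 144.42°  ·
  (4,6): δ = 109.89°  ·
  (4,7): δ = 64.37°  ·
  (5,6): δ = 145.46°  ·
  (5,7): δ = 99.94°  ·
  (6,7): δ = 134.48°  ·
antipodal pairs: 4

count = 4; pairs: (0,4), (1,5), (2,6), (3,7)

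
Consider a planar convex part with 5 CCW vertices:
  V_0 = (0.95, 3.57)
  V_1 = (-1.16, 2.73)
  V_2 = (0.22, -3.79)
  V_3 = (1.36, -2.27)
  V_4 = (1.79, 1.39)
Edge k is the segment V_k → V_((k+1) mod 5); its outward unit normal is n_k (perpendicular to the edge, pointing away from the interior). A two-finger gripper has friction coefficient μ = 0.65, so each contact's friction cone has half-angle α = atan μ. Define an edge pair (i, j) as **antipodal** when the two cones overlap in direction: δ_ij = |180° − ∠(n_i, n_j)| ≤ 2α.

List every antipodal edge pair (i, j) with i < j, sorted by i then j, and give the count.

count = 5; pairs: (0,2), (0,3), (1,2), (1,3), (1,4)

α = atan 0.65 = 33.02°;  2α = 66.05°
n_0 = (-0.3699, +0.9291)
n_1 = (-0.9783, -0.2071)
n_2 = (+0.8000, -0.6000)
n_3 = (+0.9932, -0.1167)
n_4 = (+0.9331, +0.3596)
  (0,1): δ = 99.76°  ·
  (0,2): δ = 31.42°  ✓
  (0,3): δ = 61.59°  ✓
  (0,4): δ = 89.37°  ·
  (1,2): δ = 48.82°  ✓
  (1,3): δ = 18.65°  ✓
  (1,4): δ = 9.12°  ✓
  (2,3): δ = 149.83°  ·
  (2,4): δ = 122.06°  ·
  (3,4): δ = 152.23°  ·
antipodal pairs: 5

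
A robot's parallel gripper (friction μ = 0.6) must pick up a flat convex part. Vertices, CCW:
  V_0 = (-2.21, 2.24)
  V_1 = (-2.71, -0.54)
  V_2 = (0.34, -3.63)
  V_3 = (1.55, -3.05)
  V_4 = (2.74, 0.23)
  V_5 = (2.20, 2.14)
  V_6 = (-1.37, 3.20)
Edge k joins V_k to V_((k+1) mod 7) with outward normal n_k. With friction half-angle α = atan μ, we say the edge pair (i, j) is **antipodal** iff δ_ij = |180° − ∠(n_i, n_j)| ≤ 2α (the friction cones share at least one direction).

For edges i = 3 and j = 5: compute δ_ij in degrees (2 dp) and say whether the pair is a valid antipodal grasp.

δ = 86.60°, invalid

α = atan 0.6 = 30.96°;  2α = 61.93°
edge 3: e_3 = (+1.19, +3.28);  n_3 = (+0.9400, -0.3411)
edge 5: e_5 = (-3.57, +1.06);  n_5 = (+0.2846, +0.9586)
∠(n_3, n_5) = 93.40°
δ = |180° − 93.40°| = 86.60°
86.60° > 2α = 61.93°  →  invalid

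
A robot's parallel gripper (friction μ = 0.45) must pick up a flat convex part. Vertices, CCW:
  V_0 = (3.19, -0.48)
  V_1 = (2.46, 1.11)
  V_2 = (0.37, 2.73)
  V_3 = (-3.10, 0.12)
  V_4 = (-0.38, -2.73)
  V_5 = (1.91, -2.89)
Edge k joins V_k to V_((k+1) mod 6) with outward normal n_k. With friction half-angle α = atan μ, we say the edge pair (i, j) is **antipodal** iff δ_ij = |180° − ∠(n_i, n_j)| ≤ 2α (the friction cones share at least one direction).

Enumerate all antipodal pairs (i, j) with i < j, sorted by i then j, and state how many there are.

count = 5; pairs: (0,3), (1,3), (1,4), (2,4), (2,5)

α = atan 0.45 = 24.23°;  2α = 48.46°
n_0 = (+0.9088, +0.4172)
n_1 = (+0.6126, +0.7904)
n_2 = (-0.6011, +0.7992)
n_3 = (-0.7234, -0.6904)
n_4 = (-0.0697, -0.9976)
n_5 = (+0.8832, -0.4691)
  (0,1): δ = 152.44°  ·
  (0,2): δ = 77.71°  ·
  (0,3): δ = 19.00°  ✓
  (0,4): δ = 61.34°  ·
  (0,5): δ = 127.37°  ·
  (1,2): δ = 105.27°  ·
  (1,3): δ = 8.56°  ✓
  (1,4): δ = 33.78°  ✓
  (1,5): δ = 99.81°  ·
  (2,3): δ = 83.29°  ·
  (2,4): δ = 40.95°  ✓
  (2,5): δ = 25.08°  ✓
  (3,4): δ = 137.66°  ·
  (3,5): δ = 71.64°  ·
  (4,5): δ = 113.98°  ·
antipodal pairs: 5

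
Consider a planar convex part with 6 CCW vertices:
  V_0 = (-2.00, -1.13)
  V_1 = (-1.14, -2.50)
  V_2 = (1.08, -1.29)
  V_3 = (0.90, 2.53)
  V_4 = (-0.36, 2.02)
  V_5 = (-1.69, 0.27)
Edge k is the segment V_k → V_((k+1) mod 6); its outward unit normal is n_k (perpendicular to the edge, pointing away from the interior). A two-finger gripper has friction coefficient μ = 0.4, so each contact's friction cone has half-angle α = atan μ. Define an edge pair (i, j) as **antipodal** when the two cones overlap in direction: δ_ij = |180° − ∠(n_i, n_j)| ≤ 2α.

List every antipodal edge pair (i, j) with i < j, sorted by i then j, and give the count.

count = 5; pairs: (0,2), (1,3), (1,4), (2,4), (2,5)

α = atan 0.4 = 21.80°;  2α = 43.60°
n_0 = (-0.8470, -0.5317)
n_1 = (+0.4786, -0.8780)
n_2 = (+0.9989, +0.0471)
n_3 = (-0.3752, +0.9269)
n_4 = (-0.7962, +0.6051)
n_5 = (-0.9764, +0.2162)
  (0,1): δ = 93.53°  ·
  (0,2): δ = 29.42°  ✓
  (0,3): δ = 79.92°  ·
  (0,4): δ = 110.65°  ·
  (0,5): δ = 135.40°  ·
  (1,2): δ = 115.89°  ·
  (1,3): δ = 6.56°  ✓
  (1,4): δ = 24.17°  ✓
  (1,5): δ = 48.92°  ·
  (2,3): δ = 70.66°  ·
  (2,4): δ = 39.93°  ✓
  (2,5): δ = 15.18°  ✓
  (3,4): δ = 149.27°  ·
  (3,5): δ = 124.52°  ·
  (4,5): δ = 155.25°  ·
antipodal pairs: 5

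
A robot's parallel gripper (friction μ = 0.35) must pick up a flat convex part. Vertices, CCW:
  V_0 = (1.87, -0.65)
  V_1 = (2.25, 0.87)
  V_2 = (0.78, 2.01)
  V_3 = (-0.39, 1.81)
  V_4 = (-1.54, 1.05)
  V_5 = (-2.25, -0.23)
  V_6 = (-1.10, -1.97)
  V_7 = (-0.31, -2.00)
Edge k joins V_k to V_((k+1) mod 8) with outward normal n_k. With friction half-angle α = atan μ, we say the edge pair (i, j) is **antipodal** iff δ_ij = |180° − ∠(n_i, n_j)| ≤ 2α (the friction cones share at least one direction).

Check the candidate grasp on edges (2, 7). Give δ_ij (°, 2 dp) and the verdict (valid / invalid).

α = atan 0.35 = 19.29°;  2α = 38.58°
edge 2: e_2 = (-1.17, -0.20);  n_2 = (-0.1685, +0.9857)
edge 7: e_7 = (+2.18, +1.35);  n_7 = (+0.5265, -0.8502)
∠(n_2, n_7) = 157.93°
δ = |180° − 157.93°| = 22.07°
22.07° ≤ 2α = 38.58°  →  valid

δ = 22.07°, valid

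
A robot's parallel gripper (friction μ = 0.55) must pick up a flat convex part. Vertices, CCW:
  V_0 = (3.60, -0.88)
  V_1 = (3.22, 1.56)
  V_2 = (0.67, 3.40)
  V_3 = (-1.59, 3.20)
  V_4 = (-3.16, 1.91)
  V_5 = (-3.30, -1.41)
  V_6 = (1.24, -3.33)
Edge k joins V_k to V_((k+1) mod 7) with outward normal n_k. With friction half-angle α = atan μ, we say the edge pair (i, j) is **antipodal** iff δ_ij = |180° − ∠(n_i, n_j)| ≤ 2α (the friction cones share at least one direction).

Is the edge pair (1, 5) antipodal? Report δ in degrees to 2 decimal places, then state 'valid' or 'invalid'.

δ = 12.89°, valid

α = atan 0.55 = 28.81°;  2α = 57.62°
edge 1: e_1 = (-2.55, +1.84);  n_1 = (+0.5851, +0.8109)
edge 5: e_5 = (+4.54, -1.92);  n_5 = (-0.3895, -0.9210)
∠(n_1, n_5) = 167.11°
δ = |180° − 167.11°| = 12.89°
12.89° ≤ 2α = 57.62°  →  valid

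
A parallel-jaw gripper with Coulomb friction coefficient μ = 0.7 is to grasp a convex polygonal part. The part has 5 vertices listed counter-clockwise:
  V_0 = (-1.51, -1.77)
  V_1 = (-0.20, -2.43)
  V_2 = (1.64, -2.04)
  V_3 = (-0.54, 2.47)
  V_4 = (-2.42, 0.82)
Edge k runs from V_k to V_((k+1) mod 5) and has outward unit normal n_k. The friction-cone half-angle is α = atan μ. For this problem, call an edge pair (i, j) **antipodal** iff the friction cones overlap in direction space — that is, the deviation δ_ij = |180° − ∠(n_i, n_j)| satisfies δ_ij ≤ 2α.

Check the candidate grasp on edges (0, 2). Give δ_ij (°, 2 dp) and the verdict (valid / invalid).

δ = 37.46°, valid

α = atan 0.7 = 34.99°;  2α = 69.98°
edge 0: e_0 = (+1.31, -0.66);  n_0 = (-0.4499, -0.8931)
edge 2: e_2 = (-2.18, +4.51);  n_2 = (+0.9003, +0.4352)
∠(n_0, n_2) = 142.54°
δ = |180° − 142.54°| = 37.46°
37.46° ≤ 2α = 69.98°  →  valid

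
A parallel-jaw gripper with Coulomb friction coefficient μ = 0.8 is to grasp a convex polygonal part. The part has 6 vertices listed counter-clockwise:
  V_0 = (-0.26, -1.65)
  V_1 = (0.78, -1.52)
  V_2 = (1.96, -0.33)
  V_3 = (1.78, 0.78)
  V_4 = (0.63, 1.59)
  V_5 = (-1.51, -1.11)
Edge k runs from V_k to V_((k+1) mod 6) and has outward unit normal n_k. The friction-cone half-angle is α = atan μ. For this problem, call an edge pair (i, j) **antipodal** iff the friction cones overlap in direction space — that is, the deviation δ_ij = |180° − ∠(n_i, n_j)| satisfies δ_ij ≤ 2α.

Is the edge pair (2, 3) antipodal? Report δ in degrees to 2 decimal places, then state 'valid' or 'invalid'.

δ = 134.37°, invalid

α = atan 0.8 = 38.66°;  2α = 77.32°
edge 2: e_2 = (-0.18, +1.11);  n_2 = (+0.9871, +0.1601)
edge 3: e_3 = (-1.15, +0.81);  n_3 = (+0.5758, +0.8176)
∠(n_2, n_3) = 45.63°
δ = |180° − 45.63°| = 134.37°
134.37° > 2α = 77.32°  →  invalid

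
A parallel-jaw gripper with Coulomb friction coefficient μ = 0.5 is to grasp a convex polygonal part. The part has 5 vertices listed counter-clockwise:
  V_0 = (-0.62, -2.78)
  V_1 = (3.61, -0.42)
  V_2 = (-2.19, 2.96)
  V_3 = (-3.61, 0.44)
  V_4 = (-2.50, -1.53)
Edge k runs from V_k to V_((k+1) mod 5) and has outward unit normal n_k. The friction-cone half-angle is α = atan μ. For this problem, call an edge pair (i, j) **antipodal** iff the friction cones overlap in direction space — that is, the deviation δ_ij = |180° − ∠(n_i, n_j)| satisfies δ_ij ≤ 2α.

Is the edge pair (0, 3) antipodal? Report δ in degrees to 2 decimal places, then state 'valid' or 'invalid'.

α = atan 0.5 = 26.57°;  2α = 53.13°
edge 0: e_0 = (+4.23, +2.36);  n_0 = (+0.4872, -0.8733)
edge 3: e_3 = (+1.11, -1.97);  n_3 = (-0.8712, -0.4909)
∠(n_0, n_3) = 89.76°
δ = |180° − 89.76°| = 90.24°
90.24° > 2α = 53.13°  →  invalid

δ = 90.24°, invalid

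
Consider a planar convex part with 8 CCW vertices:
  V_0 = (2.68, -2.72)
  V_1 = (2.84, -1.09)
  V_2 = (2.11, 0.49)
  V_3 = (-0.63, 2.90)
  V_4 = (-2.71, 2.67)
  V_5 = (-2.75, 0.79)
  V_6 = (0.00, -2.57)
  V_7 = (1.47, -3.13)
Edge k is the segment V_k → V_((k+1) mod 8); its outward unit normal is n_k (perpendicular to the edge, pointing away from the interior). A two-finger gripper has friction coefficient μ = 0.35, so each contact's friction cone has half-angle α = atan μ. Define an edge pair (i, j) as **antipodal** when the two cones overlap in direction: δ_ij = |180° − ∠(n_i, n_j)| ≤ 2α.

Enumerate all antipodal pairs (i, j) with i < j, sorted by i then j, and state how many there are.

α = atan 0.35 = 19.29°;  2α = 38.58°
n_0 = (+0.9952, -0.0977)
n_1 = (+0.9078, +0.4194)
n_2 = (+0.6604, +0.7509)
n_3 = (-0.1099, +0.9939)
n_4 = (-0.9998, +0.0213)
n_5 = (-0.7739, -0.6334)
n_6 = (-0.3560, -0.9345)
n_7 = (+0.3209, -0.9471)
  (0,1): δ = 149.60°  ·
  (0,2): δ = 125.73°  ·
  (0,3): δ = 78.08°  ·
  (0,4): δ = 4.39°  ✓
  (0,5): δ = 44.90°  ·
  (0,6): δ = 74.75°  ·
  (0,7): δ = 114.32°  ·
  (1,2): δ = 156.13°  ·
  (1,3): δ = 108.49°  ·
  (1,4): δ = 26.02°  ✓
  (1,5): δ = 14.50°  ✓
  (1,6): δ = 44.35°  ·
  (1,7): δ = 83.92°  ·
  (2,3): δ = 132.36°  ·
  (2,4): δ = 49.89°  ·
  (2,5): δ = 9.37°  ✓
  (2,6): δ = 20.48°  ✓
  (2,7): δ = 60.05°  ·
  (3,4): δ = 97.53°  ·
  (3,5): δ = 57.01°  ·
  (3,6): δ = 27.16°  ✓
  (3,7): δ = 12.41°  ✓
  (4,5): δ = 139.48°  ·
  (4,6): δ = 109.64°  ·
  (4,7): δ = 70.06°  ·
  (5,6): δ = 150.15°  ·
  (5,7): δ = 110.58°  ·
  (6,7): δ = 140.43°  ·
antipodal pairs: 7

count = 7; pairs: (0,4), (1,4), (1,5), (2,5), (2,6), (3,6), (3,7)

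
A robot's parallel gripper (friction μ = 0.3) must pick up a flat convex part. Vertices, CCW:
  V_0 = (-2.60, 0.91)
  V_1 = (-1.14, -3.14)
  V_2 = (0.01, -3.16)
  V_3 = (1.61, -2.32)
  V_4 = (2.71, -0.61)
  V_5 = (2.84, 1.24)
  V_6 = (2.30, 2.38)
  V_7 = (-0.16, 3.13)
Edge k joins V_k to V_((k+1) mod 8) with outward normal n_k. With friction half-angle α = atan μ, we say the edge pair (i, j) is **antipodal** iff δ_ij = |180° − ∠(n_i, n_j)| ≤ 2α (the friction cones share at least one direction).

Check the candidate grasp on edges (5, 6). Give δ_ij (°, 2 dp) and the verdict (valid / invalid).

δ = 132.30°, invalid

α = atan 0.3 = 16.70°;  2α = 33.40°
edge 5: e_5 = (-0.54, +1.14);  n_5 = (+0.9037, +0.4281)
edge 6: e_6 = (-2.46, +0.75);  n_6 = (+0.2916, +0.9565)
∠(n_5, n_6) = 47.70°
δ = |180° − 47.70°| = 132.30°
132.30° > 2α = 33.40°  →  invalid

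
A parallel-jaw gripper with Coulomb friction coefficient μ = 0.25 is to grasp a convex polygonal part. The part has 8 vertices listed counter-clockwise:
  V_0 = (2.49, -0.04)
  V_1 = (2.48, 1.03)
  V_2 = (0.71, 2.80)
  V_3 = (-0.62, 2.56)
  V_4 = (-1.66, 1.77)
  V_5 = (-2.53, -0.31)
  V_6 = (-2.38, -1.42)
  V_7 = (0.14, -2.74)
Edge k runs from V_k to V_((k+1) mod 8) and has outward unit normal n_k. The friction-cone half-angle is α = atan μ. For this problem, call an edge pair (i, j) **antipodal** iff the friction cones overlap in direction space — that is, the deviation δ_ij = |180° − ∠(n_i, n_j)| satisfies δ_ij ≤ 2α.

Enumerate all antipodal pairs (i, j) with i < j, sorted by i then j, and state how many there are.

count = 5; pairs: (0,4), (0,5), (1,6), (3,7), (4,7)

α = atan 0.25 = 14.04°;  2α = 28.07°
n_0 = (+1.0000, +0.0093)
n_1 = (+0.7071, +0.7071)
n_2 = (-0.1776, +0.9841)
n_3 = (-0.6049, +0.7963)
n_4 = (-0.9226, +0.3859)
n_5 = (-0.9910, -0.1339)
n_6 = (-0.4640, -0.8858)
n_7 = (+0.7543, -0.6565)
  (0,1): δ = 135.54°  ·
  (0,2): δ = 80.31°  ·
  (0,3): δ = 53.31°  ·
  (0,4): δ = 23.23°  ✓
  (0,5): δ = 7.16°  ✓
  (0,6): δ = 61.82°  ·
  (0,7): δ = 138.43°  ·
  (1,2): δ = 124.77°  ·
  (1,3): δ = 97.78°  ·
  (1,4): δ = 67.70°  ·
  (1,5): δ = 37.30°  ·
  (1,6): δ = 17.35°  ✓
  (1,7): δ = 93.96°  ·
  (2,3): δ = 153.01°  ·
  (2,4): δ = 122.93°  ·
  (2,5): δ = 92.53°  ·
  (2,6): δ = 37.87°  ·
  (2,7): δ = 38.74°  ·
  (3,4): δ = 149.92°  ·
  (3,5): δ = 119.52°  ·
  (3,6): δ = 64.87°  ·
  (3,7): δ = 11.74°  ✓
  (4,5): δ = 149.61°  ·
  (4,6): δ = 94.95°  ·
  (4,7): δ = 18.34°  ✓
  (5,6): δ = 125.34°  ·
  (5,7): δ = 48.73°  ·
  (6,7): δ = 103.39°  ·
antipodal pairs: 5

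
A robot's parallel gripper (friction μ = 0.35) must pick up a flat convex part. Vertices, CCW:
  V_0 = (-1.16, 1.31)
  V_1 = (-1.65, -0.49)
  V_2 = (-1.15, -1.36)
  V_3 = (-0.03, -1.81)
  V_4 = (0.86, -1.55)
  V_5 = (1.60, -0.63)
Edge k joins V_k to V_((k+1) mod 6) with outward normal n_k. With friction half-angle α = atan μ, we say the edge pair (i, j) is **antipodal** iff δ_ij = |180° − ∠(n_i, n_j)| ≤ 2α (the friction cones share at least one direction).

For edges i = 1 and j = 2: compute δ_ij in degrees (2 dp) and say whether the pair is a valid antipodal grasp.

δ = 141.78°, invalid

α = atan 0.35 = 19.29°;  2α = 38.58°
edge 1: e_1 = (+0.50, -0.87);  n_1 = (-0.8670, -0.4983)
edge 2: e_2 = (+1.12, -0.45);  n_2 = (-0.3728, -0.9279)
∠(n_1, n_2) = 38.22°
δ = |180° − 38.22°| = 141.78°
141.78° > 2α = 38.58°  →  invalid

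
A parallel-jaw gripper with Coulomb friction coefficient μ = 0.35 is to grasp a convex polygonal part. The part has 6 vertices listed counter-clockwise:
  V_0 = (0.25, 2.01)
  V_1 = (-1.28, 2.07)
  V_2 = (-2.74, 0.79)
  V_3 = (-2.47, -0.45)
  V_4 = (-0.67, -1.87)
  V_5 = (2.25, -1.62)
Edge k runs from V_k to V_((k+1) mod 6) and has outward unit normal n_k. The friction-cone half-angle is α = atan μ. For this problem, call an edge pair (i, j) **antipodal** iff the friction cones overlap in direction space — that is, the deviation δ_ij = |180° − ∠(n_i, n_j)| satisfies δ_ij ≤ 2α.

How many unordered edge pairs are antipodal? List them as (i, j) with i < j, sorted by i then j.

α = atan 0.35 = 19.29°;  2α = 38.58°
n_0 = (+0.0392, +0.9992)
n_1 = (-0.6592, +0.7519)
n_2 = (-0.9771, -0.2128)
n_3 = (-0.6194, -0.7851)
n_4 = (+0.0853, -0.9964)
n_5 = (+0.8759, +0.4826)
  (0,1): δ = 136.51°  ·
  (0,2): δ = 75.47°  ·
  (0,3): δ = 36.02°  ✓
  (0,4): δ = 7.14°  ✓
  (0,5): δ = 121.10°  ·
  (1,2): δ = 118.96°  ·
  (1,3): δ = 79.51°  ·
  (1,4): δ = 36.35°  ✓
  (1,5): δ = 77.61°  ·
  (2,3): δ = 140.55°  ·
  (2,4): δ = 97.39°  ·
  (2,5): δ = 16.57°  ✓
  (3,4): δ = 136.84°  ·
  (3,5): δ = 22.88°  ✓
  (4,5): δ = 66.04°  ·
antipodal pairs: 5

count = 5; pairs: (0,3), (0,4), (1,4), (2,5), (3,5)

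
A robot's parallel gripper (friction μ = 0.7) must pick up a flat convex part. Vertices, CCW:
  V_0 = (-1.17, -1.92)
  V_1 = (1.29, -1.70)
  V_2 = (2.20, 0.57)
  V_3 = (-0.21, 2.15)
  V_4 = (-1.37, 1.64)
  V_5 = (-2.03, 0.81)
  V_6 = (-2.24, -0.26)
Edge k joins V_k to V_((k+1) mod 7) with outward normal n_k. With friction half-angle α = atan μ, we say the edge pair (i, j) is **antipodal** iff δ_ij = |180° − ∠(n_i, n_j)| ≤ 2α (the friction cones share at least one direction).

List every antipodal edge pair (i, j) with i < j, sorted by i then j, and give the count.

α = atan 0.7 = 34.99°;  2α = 69.98°
n_0 = (+0.0891, -0.9960)
n_1 = (+0.9282, -0.3721)
n_2 = (+0.5483, +0.8363)
n_3 = (-0.4025, +0.9154)
n_4 = (-0.7827, +0.6224)
n_5 = (-0.9813, +0.1926)
n_6 = (-0.8405, -0.5418)
  (0,1): δ = 116.96°  ·
  (0,2): δ = 38.36°  ✓
  (0,3): δ = 18.62°  ✓
  (0,4): δ = 46.40°  ✓
  (0,5): δ = 73.79°  ·
  (0,6): δ = 117.69°  ·
  (1,2): δ = 101.40°  ·
  (1,3): δ = 44.42°  ✓
  (1,4): δ = 16.65°  ✓
  (1,5): δ = 10.74°  ✓
  (1,6): δ = 54.65°  ✓
  (2,3): δ = 123.02°  ·
  (2,4): δ = 95.24°  ·
  (2,5): δ = 67.85°  ✓
  (2,6): δ = 23.95°  ✓
  (3,4): δ = 152.22°  ·
  (3,5): δ = 124.84°  ·
  (3,6): δ = 80.93°  ·
  (4,5): δ = 152.61°  ·
  (4,6): δ = 108.70°  ·
  (5,6): δ = 136.09°  ·
antipodal pairs: 9

count = 9; pairs: (0,2), (0,3), (0,4), (1,3), (1,4), (1,5), (1,6), (2,5), (2,6)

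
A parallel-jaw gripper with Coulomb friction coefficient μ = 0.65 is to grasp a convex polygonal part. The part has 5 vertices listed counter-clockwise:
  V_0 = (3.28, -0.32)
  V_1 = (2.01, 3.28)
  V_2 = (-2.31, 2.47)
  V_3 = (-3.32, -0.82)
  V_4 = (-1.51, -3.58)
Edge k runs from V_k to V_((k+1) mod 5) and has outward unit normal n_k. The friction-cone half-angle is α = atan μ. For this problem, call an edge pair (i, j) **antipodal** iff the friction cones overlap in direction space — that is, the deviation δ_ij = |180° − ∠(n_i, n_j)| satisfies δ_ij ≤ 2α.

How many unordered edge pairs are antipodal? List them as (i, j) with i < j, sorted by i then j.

α = atan 0.65 = 33.02°;  2α = 66.05°
n_0 = (+0.9430, +0.3327)
n_1 = (-0.1843, +0.9829)
n_2 = (-0.9560, +0.2935)
n_3 = (-0.8362, -0.5484)
n_4 = (+0.5626, -0.8267)
  (0,1): δ = 98.81°  ·
  (0,2): δ = 36.50°  ✓
  (0,3): δ = 13.83°  ✓
  (0,4): δ = 104.81°  ·
  (1,2): δ = 117.69°  ·
  (1,3): δ = 67.36°  ·
  (1,4): δ = 23.62°  ✓
  (2,3): δ = 129.68°  ·
  (2,4): δ = 38.70°  ✓
  (3,4): δ = 89.02°  ·
antipodal pairs: 4

count = 4; pairs: (0,2), (0,3), (1,4), (2,4)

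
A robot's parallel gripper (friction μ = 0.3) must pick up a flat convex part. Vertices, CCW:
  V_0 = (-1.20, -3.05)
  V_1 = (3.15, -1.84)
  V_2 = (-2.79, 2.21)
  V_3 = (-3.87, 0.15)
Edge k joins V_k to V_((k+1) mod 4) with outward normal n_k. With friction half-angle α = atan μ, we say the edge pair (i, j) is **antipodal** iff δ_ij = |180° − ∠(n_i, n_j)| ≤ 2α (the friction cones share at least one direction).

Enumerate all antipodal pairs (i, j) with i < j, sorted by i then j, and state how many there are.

α = atan 0.3 = 16.70°;  2α = 33.40°
n_0 = (+0.2680, -0.9634)
n_1 = (+0.5633, +0.8262)
n_2 = (-0.8857, +0.4643)
n_3 = (-0.7678, -0.6407)
  (0,1): δ = 49.83°  ·
  (0,2): δ = 46.79°  ·
  (0,3): δ = 114.30°  ·
  (1,2): δ = 83.38°  ·
  (1,3): δ = 15.87°  ✓
  (2,3): δ = 112.49°  ·
antipodal pairs: 1

count = 1; pairs: (1,3)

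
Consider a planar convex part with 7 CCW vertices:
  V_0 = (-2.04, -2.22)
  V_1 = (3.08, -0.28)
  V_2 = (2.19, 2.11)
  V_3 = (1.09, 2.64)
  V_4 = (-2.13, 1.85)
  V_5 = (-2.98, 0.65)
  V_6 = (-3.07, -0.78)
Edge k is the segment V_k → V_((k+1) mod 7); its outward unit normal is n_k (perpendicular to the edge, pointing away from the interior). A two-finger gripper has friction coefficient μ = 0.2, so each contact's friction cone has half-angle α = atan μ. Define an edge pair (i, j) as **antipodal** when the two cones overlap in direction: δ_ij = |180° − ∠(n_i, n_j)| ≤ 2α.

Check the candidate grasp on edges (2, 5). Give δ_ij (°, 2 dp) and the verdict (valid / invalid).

α = atan 0.2 = 11.31°;  2α = 22.62°
edge 2: e_2 = (-1.10, +0.53);  n_2 = (+0.4341, +0.9009)
edge 5: e_5 = (-0.09, -1.43);  n_5 = (-0.9980, +0.0628)
∠(n_2, n_5) = 112.12°
δ = |180° − 112.12°| = 67.88°
67.88° > 2α = 22.62°  →  invalid

δ = 67.88°, invalid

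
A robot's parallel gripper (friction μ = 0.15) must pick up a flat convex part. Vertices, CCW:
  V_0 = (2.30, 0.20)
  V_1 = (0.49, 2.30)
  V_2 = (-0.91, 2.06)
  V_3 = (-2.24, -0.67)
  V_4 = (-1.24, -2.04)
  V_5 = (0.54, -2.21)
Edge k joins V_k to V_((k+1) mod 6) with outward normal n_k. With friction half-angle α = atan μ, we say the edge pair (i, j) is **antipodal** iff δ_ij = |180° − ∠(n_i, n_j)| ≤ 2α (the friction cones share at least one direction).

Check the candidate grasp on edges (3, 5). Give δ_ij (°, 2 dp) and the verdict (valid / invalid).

α = atan 0.15 = 8.53°;  2α = 17.06°
edge 3: e_3 = (+1.00, -1.37);  n_3 = (-0.8077, -0.5896)
edge 5: e_5 = (+1.76, +2.41);  n_5 = (+0.8076, -0.5898)
∠(n_3, n_5) = 107.73°
δ = |180° − 107.73°| = 72.27°
72.27° > 2α = 17.06°  →  invalid

δ = 72.27°, invalid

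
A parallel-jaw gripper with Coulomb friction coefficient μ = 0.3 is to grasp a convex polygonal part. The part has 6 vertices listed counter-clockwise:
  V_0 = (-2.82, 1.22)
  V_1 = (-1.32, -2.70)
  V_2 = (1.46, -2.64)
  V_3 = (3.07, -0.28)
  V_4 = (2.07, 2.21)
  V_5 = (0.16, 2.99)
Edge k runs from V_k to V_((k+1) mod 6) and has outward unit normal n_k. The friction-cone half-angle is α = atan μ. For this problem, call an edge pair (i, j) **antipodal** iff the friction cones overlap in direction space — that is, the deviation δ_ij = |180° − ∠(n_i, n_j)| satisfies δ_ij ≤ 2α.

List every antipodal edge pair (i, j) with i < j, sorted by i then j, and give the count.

α = atan 0.3 = 16.70°;  2α = 33.40°
n_0 = (-0.9340, -0.3574)
n_1 = (+0.0216, -0.9998)
n_2 = (+0.8261, -0.5636)
n_3 = (+0.9280, +0.3727)
n_4 = (+0.3781, +0.9258)
n_5 = (-0.5107, +0.8598)
  (0,1): δ = 109.70°  ·
  (0,2): δ = 55.24°  ·
  (0,3): δ = 0.94°  ✓
  (0,4): δ = 46.85°  ·
  (0,5): δ = 99.77°  ·
  (1,2): δ = 125.54°  ·
  (1,3): δ = 69.36°  ·
  (1,4): δ = 23.45°  ✓
  (1,5): δ = 29.47°  ✓
  (2,3): δ = 123.82°  ·
  (2,4): δ = 77.91°  ·
  (2,5): δ = 24.99°  ✓
  (3,4): δ = 134.09°  ·
  (3,5): δ = 81.17°  ·
  (4,5): δ = 127.08°  ·
antipodal pairs: 4

count = 4; pairs: (0,3), (1,4), (1,5), (2,5)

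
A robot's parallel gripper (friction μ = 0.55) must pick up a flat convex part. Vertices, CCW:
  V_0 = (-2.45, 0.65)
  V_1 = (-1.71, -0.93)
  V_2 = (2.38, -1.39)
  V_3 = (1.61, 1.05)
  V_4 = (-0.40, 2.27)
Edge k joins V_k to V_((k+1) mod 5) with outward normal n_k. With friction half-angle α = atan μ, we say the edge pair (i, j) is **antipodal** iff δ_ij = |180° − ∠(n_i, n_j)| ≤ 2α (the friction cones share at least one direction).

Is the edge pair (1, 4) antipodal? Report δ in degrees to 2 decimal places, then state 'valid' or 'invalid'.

δ = 44.73°, valid

α = atan 0.55 = 28.81°;  2α = 57.62°
edge 1: e_1 = (+4.09, -0.46);  n_1 = (-0.1118, -0.9937)
edge 4: e_4 = (-2.05, -1.62);  n_4 = (-0.6200, +0.7846)
∠(n_1, n_4) = 135.27°
δ = |180° − 135.27°| = 44.73°
44.73° ≤ 2α = 57.62°  →  valid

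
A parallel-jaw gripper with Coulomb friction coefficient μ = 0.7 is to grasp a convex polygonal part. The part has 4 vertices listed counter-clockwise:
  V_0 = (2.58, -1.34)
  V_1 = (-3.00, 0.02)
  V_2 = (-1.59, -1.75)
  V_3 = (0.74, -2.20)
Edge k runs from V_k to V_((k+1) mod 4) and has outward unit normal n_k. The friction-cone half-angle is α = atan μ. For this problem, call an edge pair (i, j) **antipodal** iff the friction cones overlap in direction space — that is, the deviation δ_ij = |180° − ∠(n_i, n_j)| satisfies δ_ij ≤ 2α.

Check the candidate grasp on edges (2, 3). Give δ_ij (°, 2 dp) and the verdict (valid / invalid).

α = atan 0.7 = 34.99°;  2α = 69.98°
edge 2: e_2 = (+2.33, -0.45);  n_2 = (-0.1896, -0.9819)
edge 3: e_3 = (+1.84, +0.86);  n_3 = (+0.4234, -0.9059)
∠(n_2, n_3) = 35.98°
δ = |180° − 35.98°| = 144.02°
144.02° > 2α = 69.98°  →  invalid

δ = 144.02°, invalid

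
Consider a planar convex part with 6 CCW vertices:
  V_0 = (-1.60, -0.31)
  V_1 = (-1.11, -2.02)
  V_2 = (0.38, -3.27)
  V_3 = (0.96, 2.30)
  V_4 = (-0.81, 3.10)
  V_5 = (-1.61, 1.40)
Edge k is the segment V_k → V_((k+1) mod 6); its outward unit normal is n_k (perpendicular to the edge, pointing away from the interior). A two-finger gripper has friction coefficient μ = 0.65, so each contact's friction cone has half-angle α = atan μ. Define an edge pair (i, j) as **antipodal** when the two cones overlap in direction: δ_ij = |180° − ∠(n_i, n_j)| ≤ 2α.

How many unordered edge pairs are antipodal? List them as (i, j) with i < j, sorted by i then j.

count = 7; pairs: (0,2), (0,3), (1,2), (1,3), (2,4), (2,5), (3,5)

α = atan 0.65 = 33.02°;  2α = 66.05°
n_0 = (-0.9613, -0.2755)
n_1 = (-0.6427, -0.7661)
n_2 = (+0.9946, -0.1036)
n_3 = (+0.4119, +0.9112)
n_4 = (-0.9048, +0.4258)
n_5 = (-1.0000, -0.0058)
  (0,1): δ = 145.98°  ·
  (0,2): δ = 21.93°  ✓
  (0,3): δ = 49.69°  ✓
  (0,4): δ = 138.81°  ·
  (0,5): δ = 164.35°  ·
  (1,2): δ = 55.95°  ✓
  (1,3): δ = 15.67°  ✓
  (1,4): δ = 104.79°  ·
  (1,5): δ = 130.33°  ·
  (2,3): δ = 108.38°  ·
  (2,4): δ = 19.26°  ✓
  (2,5): δ = 6.28°  ✓
  (3,4): δ = 90.88°  ·
  (3,5): δ = 65.34°  ✓
  (4,5): δ = 154.46°  ·
antipodal pairs: 7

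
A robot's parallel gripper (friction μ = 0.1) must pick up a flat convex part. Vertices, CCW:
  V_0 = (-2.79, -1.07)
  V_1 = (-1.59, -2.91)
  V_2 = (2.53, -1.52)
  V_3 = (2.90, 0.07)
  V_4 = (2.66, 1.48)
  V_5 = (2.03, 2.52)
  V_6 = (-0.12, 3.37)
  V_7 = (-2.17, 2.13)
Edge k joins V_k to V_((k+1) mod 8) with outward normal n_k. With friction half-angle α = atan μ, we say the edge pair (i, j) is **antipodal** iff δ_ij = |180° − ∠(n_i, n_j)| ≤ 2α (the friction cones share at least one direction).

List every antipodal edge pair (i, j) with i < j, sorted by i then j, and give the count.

α = atan 0.1 = 5.71°;  2α = 11.42°
n_0 = (-0.8376, -0.5463)
n_1 = (+0.3197, -0.9475)
n_2 = (+0.9740, -0.2266)
n_3 = (+0.9858, +0.1678)
n_4 = (+0.8553, +0.5181)
n_5 = (+0.3677, +0.9300)
n_6 = (-0.5176, +0.8556)
n_7 = (-0.9817, +0.1902)
  (0,1): δ = 104.47°  ·
  (0,2): δ = 46.21°  ·
  (0,3): δ = 23.45°  ·
  (0,4): δ = 1.91°  ✓
  (0,5): δ = 35.32°  ·
  (0,6): δ = 88.06°  ·
  (0,7): δ = 135.92°  ·
  (1,2): δ = 121.74°  ·
  (1,3): δ = 98.98°  ·
  (1,4): δ = 77.44°  ·
  (1,5): δ = 40.21°  ·
  (1,6): δ = 12.53°  ·
  (1,7): δ = 60.39°  ·
  (2,3): δ = 157.24°  ·
  (2,4): δ = 135.69°  ·
  (2,5): δ = 98.47°  ·
  (2,6): δ = 45.73°  ·
  (2,7): δ = 2.13°  ✓
  (3,4): δ = 158.45°  ·
  (3,5): δ = 121.23°  ·
  (3,6): δ = 68.49°  ·
  (3,7): δ = 20.63°  ·
  (4,5): δ = 142.78°  ·
  (4,6): δ = 90.04°  ·
  (4,7): δ = 42.17°  ·
  (5,6): δ = 127.26°  ·
  (5,7): δ = 79.39°  ·
  (6,7): δ = 132.13°  ·
antipodal pairs: 2

count = 2; pairs: (0,4), (2,7)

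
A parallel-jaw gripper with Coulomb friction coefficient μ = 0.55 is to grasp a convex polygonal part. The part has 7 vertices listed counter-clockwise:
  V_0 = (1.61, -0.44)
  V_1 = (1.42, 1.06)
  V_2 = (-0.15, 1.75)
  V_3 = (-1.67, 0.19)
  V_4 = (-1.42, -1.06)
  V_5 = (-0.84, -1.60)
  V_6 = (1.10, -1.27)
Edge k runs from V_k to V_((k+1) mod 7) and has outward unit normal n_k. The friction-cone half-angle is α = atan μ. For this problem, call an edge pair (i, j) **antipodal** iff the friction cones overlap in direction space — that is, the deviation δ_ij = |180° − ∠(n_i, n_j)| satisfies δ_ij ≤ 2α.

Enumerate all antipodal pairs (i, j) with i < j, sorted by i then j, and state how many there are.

α = atan 0.55 = 28.81°;  2α = 57.62°
n_0 = (+0.9921, +0.1257)
n_1 = (+0.4023, +0.9155)
n_2 = (-0.7162, +0.6979)
n_3 = (-0.9806, -0.1961)
n_4 = (-0.6814, -0.7319)
n_5 = (+0.1677, -0.9858)
n_6 = (+0.8520, -0.5235)
  (0,1): δ = 120.94°  ·
  (0,2): δ = 51.47°  ✓
  (0,3): δ = 4.09°  ✓
  (0,4): δ = 39.83°  ✓
  (0,5): δ = 92.43°  ·
  (0,6): δ = 141.21°  ·
  (1,2): δ = 110.53°  ·
  (1,3): δ = 54.97°  ✓
  (1,4): δ = 19.23°  ✓
  (1,5): δ = 33.38°  ✓
  (1,6): δ = 82.16°  ·
  (2,3): δ = 124.43°  ·
  (2,4): δ = 88.70°  ·
  (2,5): δ = 36.09°  ✓
  (2,6): δ = 12.69°  ✓
  (3,4): δ = 144.26°  ·
  (3,5): δ = 91.66°  ·
  (3,6): δ = 42.88°  ✓
  (4,5): δ = 127.39°  ·
  (4,6): δ = 78.61°  ·
  (5,6): δ = 131.22°  ·
antipodal pairs: 9

count = 9; pairs: (0,2), (0,3), (0,4), (1,3), (1,4), (1,5), (2,5), (2,6), (3,6)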